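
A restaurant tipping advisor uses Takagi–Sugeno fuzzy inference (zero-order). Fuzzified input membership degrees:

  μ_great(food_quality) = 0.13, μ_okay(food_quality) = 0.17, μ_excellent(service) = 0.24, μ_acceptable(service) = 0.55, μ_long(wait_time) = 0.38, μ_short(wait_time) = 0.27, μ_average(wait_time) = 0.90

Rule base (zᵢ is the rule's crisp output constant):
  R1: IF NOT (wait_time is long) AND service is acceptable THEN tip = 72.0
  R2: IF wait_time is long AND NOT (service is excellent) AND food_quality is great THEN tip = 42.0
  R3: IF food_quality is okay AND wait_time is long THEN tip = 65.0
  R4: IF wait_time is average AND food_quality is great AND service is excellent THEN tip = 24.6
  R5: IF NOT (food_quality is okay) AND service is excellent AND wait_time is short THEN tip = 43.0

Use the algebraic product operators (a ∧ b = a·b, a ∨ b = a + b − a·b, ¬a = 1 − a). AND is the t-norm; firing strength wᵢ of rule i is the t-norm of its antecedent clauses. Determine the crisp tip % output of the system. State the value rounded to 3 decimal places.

R1 (z=72.0): ¬long=1−0.38=0.62, acceptable=0.55; AND[a·b] → w = 0.3410
R2 (z=42.0): long=0.38, ¬excellent=1−0.24=0.76, great=0.13; AND[a·b] → w = 0.0375
R3 (z=65.0): okay=0.17, long=0.38; AND[a·b] → w = 0.0646
R4 (z=24.6): average=0.90, great=0.13, excellent=0.24; AND[a·b] → w = 0.0281
R5 (z=43.0): ¬okay=1−0.17=0.83, excellent=0.24, short=0.27; AND[a·b] → w = 0.0538
Weighted average = (0.3410·72.0 + 0.0375·42.0 + 0.0646·65.0 + 0.0281·24.6 + 0.0538·43.0) / (0.3410 + 0.0375 + 0.0646 + 0.0281 + 0.0538)
  = 33.3313 / 0.5250 = 63.487

63.487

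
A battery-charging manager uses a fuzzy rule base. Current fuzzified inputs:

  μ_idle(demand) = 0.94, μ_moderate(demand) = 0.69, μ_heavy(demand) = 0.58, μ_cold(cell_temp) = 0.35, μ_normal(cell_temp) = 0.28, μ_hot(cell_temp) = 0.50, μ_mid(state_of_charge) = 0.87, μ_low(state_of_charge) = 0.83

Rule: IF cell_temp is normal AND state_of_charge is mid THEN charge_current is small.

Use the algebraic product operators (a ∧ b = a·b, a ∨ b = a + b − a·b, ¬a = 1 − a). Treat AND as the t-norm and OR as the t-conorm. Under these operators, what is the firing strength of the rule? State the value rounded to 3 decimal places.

0.244

firing strength: normal=0.28, mid=0.87; AND[a·b] → w = 0.2436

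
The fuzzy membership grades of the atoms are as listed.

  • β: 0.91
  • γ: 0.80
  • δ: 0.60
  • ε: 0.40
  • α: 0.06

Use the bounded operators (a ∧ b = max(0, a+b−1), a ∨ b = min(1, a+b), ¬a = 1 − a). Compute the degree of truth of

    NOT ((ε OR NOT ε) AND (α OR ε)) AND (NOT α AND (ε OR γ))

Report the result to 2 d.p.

NOT ε = 1 − 0.40 = 0.60
ε OR NOT ε = min(1, a+b) on (0.40, 0.60) = 1.00
α OR ε = min(1, a+b) on (0.06, 0.40) = 0.46
(ε OR NOT ε) AND (α OR ε) = max(0, a+b−1) on (1.00, 0.46) = 0.46
NOT ((ε OR NOT ε) AND (α OR ε)) = 1 − 0.46 = 0.54
NOT α = 1 − 0.06 = 0.94
ε OR γ = min(1, a+b) on (0.40, 0.80) = 1.00
NOT α AND (ε OR γ) = max(0, a+b−1) on (0.94, 1.00) = 0.94
NOT ((ε OR NOT ε) AND (α OR ε)) AND (NOT α AND (ε OR γ)) = max(0, a+b−1) on (0.54, 0.94) = 0.48

0.48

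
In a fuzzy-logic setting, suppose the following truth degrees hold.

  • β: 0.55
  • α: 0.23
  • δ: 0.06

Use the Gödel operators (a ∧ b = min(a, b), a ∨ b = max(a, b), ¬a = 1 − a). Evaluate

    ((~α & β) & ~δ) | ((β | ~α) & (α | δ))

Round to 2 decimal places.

~α = 1 − 0.23 = 0.77
~α & β = min(a, b) on (0.77, 0.55) = 0.55
~δ = 1 − 0.06 = 0.94
(~α & β) & ~δ = min(a, b) on (0.55, 0.94) = 0.55
~α = 1 − 0.23 = 0.77
β | ~α = max(a, b) on (0.55, 0.77) = 0.77
α | δ = max(a, b) on (0.23, 0.06) = 0.23
(β | ~α) & (α | δ) = min(a, b) on (0.77, 0.23) = 0.23
((~α & β) & ~δ) | ((β | ~α) & (α | δ)) = max(a, b) on (0.55, 0.23) = 0.55

0.55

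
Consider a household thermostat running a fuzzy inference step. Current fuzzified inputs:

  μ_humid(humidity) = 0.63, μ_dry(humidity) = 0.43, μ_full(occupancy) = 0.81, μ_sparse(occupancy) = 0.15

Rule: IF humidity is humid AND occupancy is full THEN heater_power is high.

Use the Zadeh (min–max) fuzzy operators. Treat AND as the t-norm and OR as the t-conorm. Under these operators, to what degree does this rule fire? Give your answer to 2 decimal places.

0.63

firing strength: humid=0.63, full=0.81; AND[min(a, b)] → w = 0.63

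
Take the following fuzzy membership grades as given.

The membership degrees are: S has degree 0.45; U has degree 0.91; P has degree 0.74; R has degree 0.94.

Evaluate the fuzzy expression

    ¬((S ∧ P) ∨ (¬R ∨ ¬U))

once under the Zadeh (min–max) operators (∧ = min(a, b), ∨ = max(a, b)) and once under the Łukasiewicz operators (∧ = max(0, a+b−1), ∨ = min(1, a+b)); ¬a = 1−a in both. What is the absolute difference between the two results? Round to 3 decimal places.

Under Zadeh (min–max):
  S ∧ P = min(a, b) on (0.45, 0.74) = 0.45
  ¬R = 1 − 0.94 = 0.06
  ¬U = 1 − 0.91 = 0.09
  ¬R ∨ ¬U = max(a, b) on (0.06, 0.09) = 0.09
  (S ∧ P) ∨ (¬R ∨ ¬U) = max(a, b) on (0.45, 0.09) = 0.45
  ¬((S ∧ P) ∨ (¬R ∨ ¬U)) = 1 − 0.45 = 0.55
  → value = 0.5500
Under Łukasiewicz:
  S ∧ P = max(0, a+b−1) on (0.45, 0.74) = 0.19
  ¬R = 1 − 0.94 = 0.06
  ¬U = 1 − 0.91 = 0.09
  ¬R ∨ ¬U = min(1, a+b) on (0.06, 0.09) = 0.15
  (S ∧ P) ∨ (¬R ∨ ¬U) = min(1, a+b) on (0.19, 0.15) = 0.34
  ¬((S ∧ P) ∨ (¬R ∨ ¬U)) = 1 − 0.34 = 0.66
  → value = 0.6600
|0.5500 − 0.6600| = 0.110

0.110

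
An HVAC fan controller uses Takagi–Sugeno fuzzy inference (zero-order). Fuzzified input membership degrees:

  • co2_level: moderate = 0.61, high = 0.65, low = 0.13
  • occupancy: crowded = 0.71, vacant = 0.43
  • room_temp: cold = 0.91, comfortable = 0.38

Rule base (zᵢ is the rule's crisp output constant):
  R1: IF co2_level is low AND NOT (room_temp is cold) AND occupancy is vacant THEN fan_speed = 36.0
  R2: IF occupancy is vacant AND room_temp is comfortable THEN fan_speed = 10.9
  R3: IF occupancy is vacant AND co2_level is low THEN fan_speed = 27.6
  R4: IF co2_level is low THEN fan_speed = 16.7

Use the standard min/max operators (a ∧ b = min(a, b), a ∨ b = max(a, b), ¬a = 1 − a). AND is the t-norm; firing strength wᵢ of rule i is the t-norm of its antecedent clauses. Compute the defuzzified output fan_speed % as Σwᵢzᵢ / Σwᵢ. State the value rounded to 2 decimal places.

R1 (z=36.0): low=0.13, ¬cold=1−0.91=0.09, vacant=0.43; AND[min(a, b)] → w = 0.09
R2 (z=10.9): vacant=0.43, comfortable=0.38; AND[min(a, b)] → w = 0.38
R3 (z=27.6): vacant=0.43, low=0.13; AND[min(a, b)] → w = 0.13
R4 (z=16.7): low=0.13 → w = 0.13
Weighted average = (0.09·36.0 + 0.38·10.9 + 0.13·27.6 + 0.13·16.7) / (0.09 + 0.38 + 0.13 + 0.13)
  = 13.1410 / 0.7300 = 18.00

18.00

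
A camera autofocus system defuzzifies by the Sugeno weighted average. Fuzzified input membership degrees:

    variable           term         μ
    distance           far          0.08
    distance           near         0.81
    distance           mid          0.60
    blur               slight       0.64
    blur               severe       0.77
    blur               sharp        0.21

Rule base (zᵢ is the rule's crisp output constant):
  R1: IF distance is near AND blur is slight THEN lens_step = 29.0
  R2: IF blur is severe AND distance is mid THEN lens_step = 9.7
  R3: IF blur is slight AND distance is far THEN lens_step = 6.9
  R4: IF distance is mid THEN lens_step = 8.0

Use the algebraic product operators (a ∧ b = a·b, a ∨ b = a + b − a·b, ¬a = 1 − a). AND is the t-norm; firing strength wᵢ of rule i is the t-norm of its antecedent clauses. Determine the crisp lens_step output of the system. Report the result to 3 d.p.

R1 (z=29.0): near=0.81, slight=0.64; AND[a·b] → w = 0.5184
R2 (z=9.7): severe=0.77, mid=0.60; AND[a·b] → w = 0.4620
R3 (z=6.9): slight=0.64, far=0.08; AND[a·b] → w = 0.0512
R4 (z=8.0): mid=0.60 → w = 0.6000
Weighted average = (0.5184·29.0 + 0.4620·9.7 + 0.0512·6.9 + 0.6000·8.0) / (0.5184 + 0.4620 + 0.0512 + 0.6000)
  = 24.6683 / 1.6316 = 15.119

15.119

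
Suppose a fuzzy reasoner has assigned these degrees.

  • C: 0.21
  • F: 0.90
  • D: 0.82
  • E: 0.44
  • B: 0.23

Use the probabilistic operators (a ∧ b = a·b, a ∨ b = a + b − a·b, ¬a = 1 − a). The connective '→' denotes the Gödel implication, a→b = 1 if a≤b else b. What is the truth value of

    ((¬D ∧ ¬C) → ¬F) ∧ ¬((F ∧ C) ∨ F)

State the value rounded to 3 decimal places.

0.008

¬D = 1 − 0.8200 = 0.1800
¬C = 1 − 0.2100 = 0.7900
¬D ∧ ¬C = a·b on (0.1800, 0.7900) = 0.1422
¬F = 1 − 0.9000 = 0.1000
(¬D ∧ ¬C) → ¬F  [Gödel: 1 if a≤b else b] with a=0.1422, b=0.1000 → 0.1000
F ∧ C = a·b on (0.9000, 0.2100) = 0.1890
(F ∧ C) ∨ F = a + b − a·b on (0.1890, 0.9000) = 0.9189
¬((F ∧ C) ∨ F) = 1 − 0.9189 = 0.0811
((¬D ∧ ¬C) → ¬F) ∧ ¬((F ∧ C) ∨ F) = a·b on (0.1000, 0.0811) = 0.0081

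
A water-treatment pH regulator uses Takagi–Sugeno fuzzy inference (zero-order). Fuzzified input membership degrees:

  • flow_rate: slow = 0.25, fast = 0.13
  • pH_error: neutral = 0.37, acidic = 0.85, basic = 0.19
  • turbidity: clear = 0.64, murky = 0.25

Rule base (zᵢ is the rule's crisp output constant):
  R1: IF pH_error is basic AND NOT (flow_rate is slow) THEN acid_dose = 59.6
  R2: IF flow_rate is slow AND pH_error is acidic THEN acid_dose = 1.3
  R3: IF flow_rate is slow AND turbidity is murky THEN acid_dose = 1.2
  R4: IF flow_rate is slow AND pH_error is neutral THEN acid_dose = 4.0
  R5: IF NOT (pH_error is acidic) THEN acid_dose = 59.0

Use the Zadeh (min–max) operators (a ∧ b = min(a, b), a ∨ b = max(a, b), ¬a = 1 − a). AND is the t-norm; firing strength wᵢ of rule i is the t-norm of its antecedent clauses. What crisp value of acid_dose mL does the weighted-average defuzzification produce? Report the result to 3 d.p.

R1 (z=59.6): basic=0.19, ¬slow=1−0.25=0.75; AND[min(a, b)] → w = 0.19
R2 (z=1.3): slow=0.25, acidic=0.85; AND[min(a, b)] → w = 0.25
R3 (z=1.2): slow=0.25, murky=0.25; AND[min(a, b)] → w = 0.25
R4 (z=4.0): slow=0.25, neutral=0.37; AND[min(a, b)] → w = 0.25
R5 (z=59.0): ¬acidic=1−0.85=0.15 → w = 0.15
Weighted average = (0.19·59.6 + 0.25·1.3 + 0.25·1.2 + 0.25·4.0 + 0.15·59.0) / (0.19 + 0.25 + 0.25 + 0.25 + 0.15)
  = 21.7990 / 1.0900 = 19.999

19.999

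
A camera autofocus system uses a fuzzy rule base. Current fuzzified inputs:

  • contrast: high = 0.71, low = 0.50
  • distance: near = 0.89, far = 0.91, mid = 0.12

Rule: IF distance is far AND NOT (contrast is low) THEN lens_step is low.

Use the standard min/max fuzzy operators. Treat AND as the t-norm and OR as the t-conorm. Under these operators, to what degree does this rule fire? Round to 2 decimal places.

firing strength: far=0.91, ¬low=1−0.50=0.50; AND[min(a, b)] → w = 0.50

0.50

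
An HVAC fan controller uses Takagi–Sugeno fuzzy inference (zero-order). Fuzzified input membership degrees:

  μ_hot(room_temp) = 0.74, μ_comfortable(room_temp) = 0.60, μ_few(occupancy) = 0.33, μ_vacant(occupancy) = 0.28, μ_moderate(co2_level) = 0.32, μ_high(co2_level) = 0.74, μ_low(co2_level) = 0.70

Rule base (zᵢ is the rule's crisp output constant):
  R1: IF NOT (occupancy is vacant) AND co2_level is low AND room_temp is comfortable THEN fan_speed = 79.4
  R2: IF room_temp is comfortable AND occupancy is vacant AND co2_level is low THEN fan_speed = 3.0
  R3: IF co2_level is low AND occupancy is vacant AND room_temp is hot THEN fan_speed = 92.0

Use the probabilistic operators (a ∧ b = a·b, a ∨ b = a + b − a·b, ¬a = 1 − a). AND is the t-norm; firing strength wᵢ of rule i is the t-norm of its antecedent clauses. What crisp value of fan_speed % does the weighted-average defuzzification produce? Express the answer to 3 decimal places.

R1 (z=79.4): ¬vacant=1−0.28=0.72, low=0.70, comfortable=0.60; AND[a·b] → w = 0.3024
R2 (z=3.0): comfortable=0.60, vacant=0.28, low=0.70; AND[a·b] → w = 0.1176
R3 (z=92.0): low=0.70, vacant=0.28, hot=0.74; AND[a·b] → w = 0.1450
Weighted average = (0.3024·79.4 + 0.1176·3.0 + 0.1450·92.0) / (0.3024 + 0.1176 + 0.1450)
  = 37.7070 / 0.5650 = 66.733

66.733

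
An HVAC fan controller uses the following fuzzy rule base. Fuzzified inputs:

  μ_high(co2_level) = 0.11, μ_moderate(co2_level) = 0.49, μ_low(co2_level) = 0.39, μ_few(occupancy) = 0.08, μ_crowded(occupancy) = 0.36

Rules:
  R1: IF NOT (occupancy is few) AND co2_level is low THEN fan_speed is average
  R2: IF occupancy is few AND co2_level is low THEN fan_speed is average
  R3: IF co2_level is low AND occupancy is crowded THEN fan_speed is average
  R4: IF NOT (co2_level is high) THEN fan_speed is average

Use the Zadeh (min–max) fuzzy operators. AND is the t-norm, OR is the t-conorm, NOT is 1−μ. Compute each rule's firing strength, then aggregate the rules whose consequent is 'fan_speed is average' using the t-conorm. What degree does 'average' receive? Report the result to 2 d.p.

0.89

R1: ¬few=1−0.08=0.92, low=0.39; AND[min(a, b)] → w = 0.39
R2: few=0.08, low=0.39; AND[min(a, b)] → w = 0.08
R3: low=0.39, crowded=0.36; AND[min(a, b)] → w = 0.36
R4: ¬high=1−0.11=0.89 → w = 0.89
Rules with consequent 'average': {R1, R2, R3, R4} → strengths 0.39, 0.08, 0.36, 0.89
Aggregate via t-conorm [max(a, b)]: 0.89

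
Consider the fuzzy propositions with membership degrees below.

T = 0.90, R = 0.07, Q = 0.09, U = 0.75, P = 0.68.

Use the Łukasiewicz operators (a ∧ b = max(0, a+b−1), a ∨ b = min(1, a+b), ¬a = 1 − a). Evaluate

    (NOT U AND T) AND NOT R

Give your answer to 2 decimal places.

0.08

NOT U = 1 − 0.75 = 0.25
NOT U AND T = max(0, a+b−1) on (0.25, 0.90) = 0.15
NOT R = 1 − 0.07 = 0.93
(NOT U AND T) AND NOT R = max(0, a+b−1) on (0.15, 0.93) = 0.08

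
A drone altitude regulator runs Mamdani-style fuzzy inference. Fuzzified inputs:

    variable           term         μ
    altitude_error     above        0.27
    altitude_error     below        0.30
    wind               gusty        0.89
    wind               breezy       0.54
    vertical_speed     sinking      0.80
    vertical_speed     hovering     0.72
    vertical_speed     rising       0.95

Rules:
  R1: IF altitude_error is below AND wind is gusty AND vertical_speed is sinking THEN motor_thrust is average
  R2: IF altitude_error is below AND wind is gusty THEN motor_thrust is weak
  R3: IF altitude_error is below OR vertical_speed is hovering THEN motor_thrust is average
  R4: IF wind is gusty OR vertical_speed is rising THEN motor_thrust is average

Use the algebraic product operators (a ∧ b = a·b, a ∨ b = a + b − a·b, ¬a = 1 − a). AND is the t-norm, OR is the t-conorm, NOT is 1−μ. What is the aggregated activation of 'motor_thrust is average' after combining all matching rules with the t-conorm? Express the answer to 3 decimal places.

R1: below=0.30, gusty=0.89, sinking=0.80; AND[a·b] → w = 0.2136
R2: below=0.30, gusty=0.89; AND[a·b] → w = 0.2670
R3: below=0.30, hovering=0.72; OR[a + b − a·b] → w = 0.8040
R4: gusty=0.89, rising=0.95; OR[a + b − a·b] → w = 0.9945
Rules with consequent 'average': {R1, R3, R4} → strengths 0.2136, 0.8040, 0.9945
Aggregate via t-conorm [a + b − a·b]: 0.9992

0.999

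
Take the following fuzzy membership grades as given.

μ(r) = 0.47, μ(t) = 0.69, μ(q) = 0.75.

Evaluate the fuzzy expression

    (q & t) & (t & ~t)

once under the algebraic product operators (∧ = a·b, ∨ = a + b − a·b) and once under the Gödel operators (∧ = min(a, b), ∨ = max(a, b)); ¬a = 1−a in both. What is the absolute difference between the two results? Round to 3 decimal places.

0.199

Under algebraic product:
  q & t = a·b on (0.7500, 0.6900) = 0.5175
  ~t = 1 − 0.6900 = 0.3100
  t & ~t = a·b on (0.6900, 0.3100) = 0.2139
  (q & t) & (t & ~t) = a·b on (0.5175, 0.2139) = 0.1107
  → value = 0.1107
Under Gödel:
  q & t = min(a, b) on (0.75, 0.69) = 0.69
  ~t = 1 − 0.69 = 0.31
  t & ~t = min(a, b) on (0.69, 0.31) = 0.31
  (q & t) & (t & ~t) = min(a, b) on (0.69, 0.31) = 0.31
  → value = 0.3100
|0.1107 − 0.3100| = 0.199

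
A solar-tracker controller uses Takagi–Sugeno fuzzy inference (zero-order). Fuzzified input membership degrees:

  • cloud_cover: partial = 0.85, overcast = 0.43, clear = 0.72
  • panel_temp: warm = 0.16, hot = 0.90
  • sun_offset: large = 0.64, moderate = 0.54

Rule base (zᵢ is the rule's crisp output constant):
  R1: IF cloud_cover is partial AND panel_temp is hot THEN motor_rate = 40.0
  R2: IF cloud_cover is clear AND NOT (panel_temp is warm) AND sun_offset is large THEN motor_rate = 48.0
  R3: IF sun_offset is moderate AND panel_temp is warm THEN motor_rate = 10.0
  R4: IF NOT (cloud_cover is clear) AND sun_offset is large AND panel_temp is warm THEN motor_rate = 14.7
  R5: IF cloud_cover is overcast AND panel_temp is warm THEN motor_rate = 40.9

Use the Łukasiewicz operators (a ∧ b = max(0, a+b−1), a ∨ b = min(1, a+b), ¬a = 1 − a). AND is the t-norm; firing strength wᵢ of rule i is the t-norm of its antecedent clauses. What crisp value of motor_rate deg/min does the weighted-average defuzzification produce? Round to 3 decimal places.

R1 (z=40.0): partial=0.85, hot=0.90; AND[max(0, a+b−1)] → w = 0.75
R2 (z=48.0): clear=0.72, ¬warm=1−0.16=0.84, large=0.64; AND[max(0, a+b−1)] → w = 0.20
R3 (z=10.0): moderate=0.54, warm=0.16; AND[max(0, a+b−1)] → w = 0.00
R4 (z=14.7): ¬clear=1−0.72=0.28, large=0.64, warm=0.16; AND[max(0, a+b−1)] → w = 0.00
R5 (z=40.9): overcast=0.43, warm=0.16; AND[max(0, a+b−1)] → w = 0.00
Weighted average = (0.75·40.0 + 0.20·48.0 + 0.00·10.0 + 0.00·14.7 + 0.00·40.9) / (0.75 + 0.20 + 0.00 + 0.00 + 0.00)
  = 39.6000 / 0.9500 = 41.684

41.684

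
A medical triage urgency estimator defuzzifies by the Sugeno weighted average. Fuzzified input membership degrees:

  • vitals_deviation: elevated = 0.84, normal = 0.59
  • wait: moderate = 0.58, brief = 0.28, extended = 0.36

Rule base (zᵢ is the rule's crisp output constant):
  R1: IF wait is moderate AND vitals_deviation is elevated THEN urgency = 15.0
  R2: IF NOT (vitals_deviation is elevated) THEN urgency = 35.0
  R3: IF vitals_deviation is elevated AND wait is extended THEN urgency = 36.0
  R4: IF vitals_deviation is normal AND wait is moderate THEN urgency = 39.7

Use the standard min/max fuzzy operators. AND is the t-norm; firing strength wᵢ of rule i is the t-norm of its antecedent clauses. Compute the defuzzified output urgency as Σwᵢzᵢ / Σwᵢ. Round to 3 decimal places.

R1 (z=15.0): moderate=0.58, elevated=0.84; AND[min(a, b)] → w = 0.58
R2 (z=35.0): ¬elevated=1−0.84=0.16 → w = 0.16
R3 (z=36.0): elevated=0.84, extended=0.36; AND[min(a, b)] → w = 0.36
R4 (z=39.7): normal=0.59, moderate=0.58; AND[min(a, b)] → w = 0.58
Weighted average = (0.58·15.0 + 0.16·35.0 + 0.36·36.0 + 0.58·39.7) / (0.58 + 0.16 + 0.36 + 0.58)
  = 50.2860 / 1.6800 = 29.932

29.932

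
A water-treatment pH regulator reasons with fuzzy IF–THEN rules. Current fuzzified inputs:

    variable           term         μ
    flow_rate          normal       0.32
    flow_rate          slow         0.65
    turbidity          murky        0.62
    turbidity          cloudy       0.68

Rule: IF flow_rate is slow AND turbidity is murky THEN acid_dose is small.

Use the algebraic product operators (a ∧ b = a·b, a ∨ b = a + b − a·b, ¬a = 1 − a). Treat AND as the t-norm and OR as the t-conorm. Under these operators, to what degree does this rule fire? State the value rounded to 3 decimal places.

0.403

firing strength: slow=0.65, murky=0.62; AND[a·b] → w = 0.4030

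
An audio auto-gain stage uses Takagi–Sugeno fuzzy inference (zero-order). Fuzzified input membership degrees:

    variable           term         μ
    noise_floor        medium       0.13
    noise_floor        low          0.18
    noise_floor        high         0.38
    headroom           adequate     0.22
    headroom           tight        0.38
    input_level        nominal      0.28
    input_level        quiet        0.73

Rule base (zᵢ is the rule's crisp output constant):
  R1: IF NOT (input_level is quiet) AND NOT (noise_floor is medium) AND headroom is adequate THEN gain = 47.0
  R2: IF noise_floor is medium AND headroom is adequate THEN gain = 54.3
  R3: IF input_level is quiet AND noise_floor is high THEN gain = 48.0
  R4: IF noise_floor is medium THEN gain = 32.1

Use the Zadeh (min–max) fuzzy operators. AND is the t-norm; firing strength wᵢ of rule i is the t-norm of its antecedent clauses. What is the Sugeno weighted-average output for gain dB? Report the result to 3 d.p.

R1 (z=47.0): ¬quiet=1−0.73=0.27, ¬medium=1−0.13=0.87, adequate=0.22; AND[min(a, b)] → w = 0.22
R2 (z=54.3): medium=0.13, adequate=0.22; AND[min(a, b)] → w = 0.13
R3 (z=48.0): quiet=0.73, high=0.38; AND[min(a, b)] → w = 0.38
R4 (z=32.1): medium=0.13 → w = 0.13
Weighted average = (0.22·47.0 + 0.13·54.3 + 0.38·48.0 + 0.13·32.1) / (0.22 + 0.13 + 0.38 + 0.13)
  = 39.8120 / 0.8600 = 46.293

46.293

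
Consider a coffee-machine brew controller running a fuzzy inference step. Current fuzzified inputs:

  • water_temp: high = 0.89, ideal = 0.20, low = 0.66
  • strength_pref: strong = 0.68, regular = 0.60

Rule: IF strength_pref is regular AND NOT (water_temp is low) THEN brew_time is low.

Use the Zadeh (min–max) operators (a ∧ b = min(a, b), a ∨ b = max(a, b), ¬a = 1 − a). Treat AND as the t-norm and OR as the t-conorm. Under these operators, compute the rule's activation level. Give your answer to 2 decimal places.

0.34

firing strength: regular=0.60, ¬low=1−0.66=0.34; AND[min(a, b)] → w = 0.34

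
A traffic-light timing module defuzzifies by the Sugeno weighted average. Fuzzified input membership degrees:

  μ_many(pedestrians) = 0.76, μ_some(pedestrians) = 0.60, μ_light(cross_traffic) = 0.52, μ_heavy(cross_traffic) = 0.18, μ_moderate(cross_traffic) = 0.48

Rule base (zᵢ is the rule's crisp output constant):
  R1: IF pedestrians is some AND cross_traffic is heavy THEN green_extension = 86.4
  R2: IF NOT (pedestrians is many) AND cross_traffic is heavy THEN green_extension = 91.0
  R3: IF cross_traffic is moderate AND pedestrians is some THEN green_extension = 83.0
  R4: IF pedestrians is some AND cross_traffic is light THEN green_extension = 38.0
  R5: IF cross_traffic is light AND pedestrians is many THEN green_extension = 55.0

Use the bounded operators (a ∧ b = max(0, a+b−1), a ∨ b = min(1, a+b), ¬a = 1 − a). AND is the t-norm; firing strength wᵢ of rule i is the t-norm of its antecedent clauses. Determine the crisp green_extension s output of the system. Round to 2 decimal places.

55.42

R1 (z=86.4): some=0.60, heavy=0.18; AND[max(0, a+b−1)] → w = 0.00
R2 (z=91.0): ¬many=1−0.76=0.24, heavy=0.18; AND[max(0, a+b−1)] → w = 0.00
R3 (z=83.0): moderate=0.48, some=0.60; AND[max(0, a+b−1)] → w = 0.08
R4 (z=38.0): some=0.60, light=0.52; AND[max(0, a+b−1)] → w = 0.12
R5 (z=55.0): light=0.52, many=0.76; AND[max(0, a+b−1)] → w = 0.28
Weighted average = (0.00·86.4 + 0.00·91.0 + 0.08·83.0 + 0.12·38.0 + 0.28·55.0) / (0.00 + 0.00 + 0.08 + 0.12 + 0.28)
  = 26.6000 / 0.4800 = 55.42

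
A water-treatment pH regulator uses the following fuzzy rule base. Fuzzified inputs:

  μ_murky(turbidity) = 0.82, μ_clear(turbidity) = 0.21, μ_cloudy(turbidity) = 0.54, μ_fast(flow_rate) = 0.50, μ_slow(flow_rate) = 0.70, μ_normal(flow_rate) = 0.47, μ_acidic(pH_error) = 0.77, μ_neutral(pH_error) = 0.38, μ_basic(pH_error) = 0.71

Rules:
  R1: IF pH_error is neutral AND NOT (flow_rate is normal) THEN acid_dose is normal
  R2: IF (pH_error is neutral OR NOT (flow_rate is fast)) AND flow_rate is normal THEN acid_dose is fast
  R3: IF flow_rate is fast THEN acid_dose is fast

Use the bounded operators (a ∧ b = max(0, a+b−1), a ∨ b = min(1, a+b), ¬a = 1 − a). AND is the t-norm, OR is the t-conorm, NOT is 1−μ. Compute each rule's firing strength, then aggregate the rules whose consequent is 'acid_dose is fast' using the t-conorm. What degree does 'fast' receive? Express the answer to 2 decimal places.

R1: neutral=0.38, ¬normal=1−0.47=0.53; AND[max(0, a+b−1)] → w = 0.00
R2: (neutral=0.38 OR ¬fast=1−0.50=0.50) = 0.88; AND[max(0, a+b−1)] with normal=0.47 → w = 0.35
R3: fast=0.50 → w = 0.50
Rules with consequent 'fast': {R2, R3} → strengths 0.35, 0.50
Aggregate via t-conorm [min(1, a+b)]: 0.85

0.85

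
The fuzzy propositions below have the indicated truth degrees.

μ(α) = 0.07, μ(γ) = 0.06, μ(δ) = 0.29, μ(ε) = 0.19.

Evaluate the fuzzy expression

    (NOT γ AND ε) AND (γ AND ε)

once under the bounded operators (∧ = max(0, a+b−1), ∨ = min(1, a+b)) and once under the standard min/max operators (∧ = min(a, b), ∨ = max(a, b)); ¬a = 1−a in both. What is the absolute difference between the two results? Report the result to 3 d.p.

Under bounded:
  NOT γ = 1 − 0.06 = 0.94
  NOT γ AND ε = max(0, a+b−1) on (0.94, 0.19) = 0.13
  γ AND ε = max(0, a+b−1) on (0.06, 0.19) = 0.00
  (NOT γ AND ε) AND (γ AND ε) = max(0, a+b−1) on (0.13, 0.00) = 0.00
  → value = 0.0000
Under standard min/max:
  NOT γ = 1 − 0.06 = 0.94
  NOT γ AND ε = min(a, b) on (0.94, 0.19) = 0.19
  γ AND ε = min(a, b) on (0.06, 0.19) = 0.06
  (NOT γ AND ε) AND (γ AND ε) = min(a, b) on (0.19, 0.06) = 0.06
  → value = 0.0600
|0.0000 − 0.0600| = 0.060

0.060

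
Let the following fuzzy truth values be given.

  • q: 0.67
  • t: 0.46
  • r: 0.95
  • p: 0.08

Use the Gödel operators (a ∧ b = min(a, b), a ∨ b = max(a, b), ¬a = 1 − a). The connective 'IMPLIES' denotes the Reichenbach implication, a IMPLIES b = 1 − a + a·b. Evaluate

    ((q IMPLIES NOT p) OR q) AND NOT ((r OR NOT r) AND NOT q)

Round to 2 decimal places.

NOT p = 1 − 0.08 = 0.92
q IMPLIES NOT p  [Reichenbach: 1 − a + a·b] with a=0.67, b=0.92 → 0.95
(q IMPLIES NOT p) OR q = max(a, b) on (0.95, 0.67) = 0.95
NOT r = 1 − 0.95 = 0.05
r OR NOT r = max(a, b) on (0.95, 0.05) = 0.95
NOT q = 1 − 0.67 = 0.33
(r OR NOT r) AND NOT q = min(a, b) on (0.95, 0.33) = 0.33
NOT ((r OR NOT r) AND NOT q) = 1 − 0.33 = 0.67
((q IMPLIES NOT p) OR q) AND NOT ((r OR NOT r) AND NOT q) = min(a, b) on (0.95, 0.67) = 0.67

0.67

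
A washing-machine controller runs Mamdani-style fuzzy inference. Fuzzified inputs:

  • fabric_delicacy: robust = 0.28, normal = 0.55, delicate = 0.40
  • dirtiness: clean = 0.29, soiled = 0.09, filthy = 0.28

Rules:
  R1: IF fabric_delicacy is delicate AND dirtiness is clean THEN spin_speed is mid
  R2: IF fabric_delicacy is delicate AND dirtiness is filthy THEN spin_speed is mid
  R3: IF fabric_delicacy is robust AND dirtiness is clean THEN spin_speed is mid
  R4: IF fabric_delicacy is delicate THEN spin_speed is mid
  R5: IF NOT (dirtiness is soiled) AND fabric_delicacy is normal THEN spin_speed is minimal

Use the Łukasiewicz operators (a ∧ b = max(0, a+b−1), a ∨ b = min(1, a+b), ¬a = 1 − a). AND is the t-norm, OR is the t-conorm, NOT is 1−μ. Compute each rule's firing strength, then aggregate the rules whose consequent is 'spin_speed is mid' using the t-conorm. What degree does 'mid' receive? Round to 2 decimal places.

R1: delicate=0.40, clean=0.29; AND[max(0, a+b−1)] → w = 0.00
R2: delicate=0.40, filthy=0.28; AND[max(0, a+b−1)] → w = 0.00
R3: robust=0.28, clean=0.29; AND[max(0, a+b−1)] → w = 0.00
R4: delicate=0.40 → w = 0.40
R5: ¬soiled=1−0.09=0.91, normal=0.55; AND[max(0, a+b−1)] → w = 0.46
Rules with consequent 'mid': {R1, R2, R3, R4} → strengths 0.00, 0.00, 0.00, 0.40
Aggregate via t-conorm [min(1, a+b)]: 0.40

0.40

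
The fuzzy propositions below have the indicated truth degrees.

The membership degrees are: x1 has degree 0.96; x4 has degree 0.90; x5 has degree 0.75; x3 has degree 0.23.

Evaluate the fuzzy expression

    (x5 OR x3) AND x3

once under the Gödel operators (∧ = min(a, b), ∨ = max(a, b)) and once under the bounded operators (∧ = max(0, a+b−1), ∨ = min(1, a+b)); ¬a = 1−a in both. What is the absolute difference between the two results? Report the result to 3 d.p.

0.020

Under Gödel:
  x5 OR x3 = max(a, b) on (0.75, 0.23) = 0.75
  (x5 OR x3) AND x3 = min(a, b) on (0.75, 0.23) = 0.23
  → value = 0.2300
Under bounded:
  x5 OR x3 = min(1, a+b) on (0.75, 0.23) = 0.98
  (x5 OR x3) AND x3 = max(0, a+b−1) on (0.98, 0.23) = 0.21
  → value = 0.2100
|0.2300 − 0.2100| = 0.020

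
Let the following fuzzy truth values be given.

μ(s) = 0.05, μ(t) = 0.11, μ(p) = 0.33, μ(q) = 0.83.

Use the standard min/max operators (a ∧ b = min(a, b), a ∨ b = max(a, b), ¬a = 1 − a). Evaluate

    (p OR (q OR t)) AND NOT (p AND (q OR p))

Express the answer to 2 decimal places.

q OR t = max(a, b) on (0.83, 0.11) = 0.83
p OR (q OR t) = max(a, b) on (0.33, 0.83) = 0.83
q OR p = max(a, b) on (0.83, 0.33) = 0.83
p AND (q OR p) = min(a, b) on (0.33, 0.83) = 0.33
NOT (p AND (q OR p)) = 1 − 0.33 = 0.67
(p OR (q OR t)) AND NOT (p AND (q OR p)) = min(a, b) on (0.83, 0.67) = 0.67

0.67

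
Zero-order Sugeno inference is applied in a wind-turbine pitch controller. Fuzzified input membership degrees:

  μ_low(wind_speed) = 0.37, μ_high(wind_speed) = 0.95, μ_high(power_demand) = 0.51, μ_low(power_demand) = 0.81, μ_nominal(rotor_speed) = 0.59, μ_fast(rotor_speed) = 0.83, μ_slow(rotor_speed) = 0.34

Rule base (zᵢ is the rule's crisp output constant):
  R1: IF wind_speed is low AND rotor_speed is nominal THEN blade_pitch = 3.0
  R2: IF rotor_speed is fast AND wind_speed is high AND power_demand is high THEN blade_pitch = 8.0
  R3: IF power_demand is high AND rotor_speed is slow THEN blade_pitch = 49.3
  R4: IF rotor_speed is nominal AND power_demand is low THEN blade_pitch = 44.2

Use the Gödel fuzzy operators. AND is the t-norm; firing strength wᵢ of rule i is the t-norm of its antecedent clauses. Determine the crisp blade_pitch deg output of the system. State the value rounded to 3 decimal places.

R1 (z=3.0): low=0.37, nominal=0.59; AND[min(a, b)] → w = 0.37
R2 (z=8.0): fast=0.83, high=0.95, high=0.51; AND[min(a, b)] → w = 0.51
R3 (z=49.3): high=0.51, slow=0.34; AND[min(a, b)] → w = 0.34
R4 (z=44.2): nominal=0.59, low=0.81; AND[min(a, b)] → w = 0.59
Weighted average = (0.37·3.0 + 0.51·8.0 + 0.34·49.3 + 0.59·44.2) / (0.37 + 0.51 + 0.34 + 0.59)
  = 48.0300 / 1.8100 = 26.536

26.536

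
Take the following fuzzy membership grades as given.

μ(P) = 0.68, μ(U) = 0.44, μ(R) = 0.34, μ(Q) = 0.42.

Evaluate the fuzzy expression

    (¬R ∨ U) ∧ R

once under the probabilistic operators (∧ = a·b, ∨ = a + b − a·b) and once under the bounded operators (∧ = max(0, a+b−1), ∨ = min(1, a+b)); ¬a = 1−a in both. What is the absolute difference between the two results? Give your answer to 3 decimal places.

0.065

Under probabilistic:
  ¬R = 1 − 0.3400 = 0.6600
  ¬R ∨ U = a + b − a·b on (0.6600, 0.4400) = 0.8096
  (¬R ∨ U) ∧ R = a·b on (0.8096, 0.3400) = 0.2753
  → value = 0.2753
Under bounded:
  ¬R = 1 − 0.34 = 0.66
  ¬R ∨ U = min(1, a+b) on (0.66, 0.44) = 1.00
  (¬R ∨ U) ∧ R = max(0, a+b−1) on (1.00, 0.34) = 0.34
  → value = 0.3400
|0.2753 − 0.3400| = 0.065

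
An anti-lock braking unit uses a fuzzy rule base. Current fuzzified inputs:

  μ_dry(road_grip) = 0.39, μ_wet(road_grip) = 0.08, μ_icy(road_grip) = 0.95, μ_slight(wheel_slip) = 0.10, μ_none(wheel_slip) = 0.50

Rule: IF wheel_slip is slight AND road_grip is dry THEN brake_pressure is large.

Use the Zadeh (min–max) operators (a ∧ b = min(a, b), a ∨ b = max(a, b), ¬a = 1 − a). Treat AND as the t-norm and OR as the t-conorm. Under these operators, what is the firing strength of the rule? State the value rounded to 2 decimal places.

firing strength: slight=0.10, dry=0.39; AND[min(a, b)] → w = 0.10

0.10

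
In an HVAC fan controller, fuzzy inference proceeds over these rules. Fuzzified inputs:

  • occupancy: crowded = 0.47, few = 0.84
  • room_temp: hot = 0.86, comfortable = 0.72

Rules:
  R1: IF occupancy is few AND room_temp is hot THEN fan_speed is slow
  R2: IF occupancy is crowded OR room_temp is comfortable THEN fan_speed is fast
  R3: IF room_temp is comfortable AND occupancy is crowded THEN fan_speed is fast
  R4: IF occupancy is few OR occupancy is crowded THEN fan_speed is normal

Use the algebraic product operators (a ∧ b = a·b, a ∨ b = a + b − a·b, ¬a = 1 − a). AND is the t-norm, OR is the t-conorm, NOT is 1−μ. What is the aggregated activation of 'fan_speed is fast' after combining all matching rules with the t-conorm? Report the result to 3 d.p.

R1: few=0.84, hot=0.86; AND[a·b] → w = 0.7224
R2: crowded=0.47, comfortable=0.72; OR[a + b − a·b] → w = 0.8516
R3: comfortable=0.72, crowded=0.47; AND[a·b] → w = 0.3384
R4: few=0.84, crowded=0.47; OR[a + b − a·b] → w = 0.9152
Rules with consequent 'fast': {R2, R3} → strengths 0.8516, 0.3384
Aggregate via t-conorm [a + b − a·b]: 0.9018

0.902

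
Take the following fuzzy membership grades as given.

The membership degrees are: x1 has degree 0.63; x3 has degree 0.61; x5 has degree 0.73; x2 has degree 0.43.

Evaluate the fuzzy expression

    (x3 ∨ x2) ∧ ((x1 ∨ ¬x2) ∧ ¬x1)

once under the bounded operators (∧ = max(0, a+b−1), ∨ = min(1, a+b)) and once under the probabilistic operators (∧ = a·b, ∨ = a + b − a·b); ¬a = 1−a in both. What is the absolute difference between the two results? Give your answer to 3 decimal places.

0.128

Under bounded:
  x3 ∨ x2 = min(1, a+b) on (0.61, 0.43) = 1.00
  ¬x2 = 1 − 0.43 = 0.57
  x1 ∨ ¬x2 = min(1, a+b) on (0.63, 0.57) = 1.00
  ¬x1 = 1 − 0.63 = 0.37
  (x1 ∨ ¬x2) ∧ ¬x1 = max(0, a+b−1) on (1.00, 0.37) = 0.37
  (x3 ∨ x2) ∧ ((x1 ∨ ¬x2) ∧ ¬x1) = max(0, a+b−1) on (1.00, 0.37) = 0.37
  → value = 0.3700
Under probabilistic:
  x3 ∨ x2 = a + b − a·b on (0.6100, 0.4300) = 0.7777
  ¬x2 = 1 − 0.4300 = 0.5700
  x1 ∨ ¬x2 = a + b − a·b on (0.6300, 0.5700) = 0.8409
  ¬x1 = 1 − 0.6300 = 0.3700
  (x1 ∨ ¬x2) ∧ ¬x1 = a·b on (0.8409, 0.3700) = 0.3111
  (x3 ∨ x2) ∧ ((x1 ∨ ¬x2) ∧ ¬x1) = a·b on (0.7777, 0.3111) = 0.2420
  → value = 0.2420
|0.3700 − 0.2420| = 0.128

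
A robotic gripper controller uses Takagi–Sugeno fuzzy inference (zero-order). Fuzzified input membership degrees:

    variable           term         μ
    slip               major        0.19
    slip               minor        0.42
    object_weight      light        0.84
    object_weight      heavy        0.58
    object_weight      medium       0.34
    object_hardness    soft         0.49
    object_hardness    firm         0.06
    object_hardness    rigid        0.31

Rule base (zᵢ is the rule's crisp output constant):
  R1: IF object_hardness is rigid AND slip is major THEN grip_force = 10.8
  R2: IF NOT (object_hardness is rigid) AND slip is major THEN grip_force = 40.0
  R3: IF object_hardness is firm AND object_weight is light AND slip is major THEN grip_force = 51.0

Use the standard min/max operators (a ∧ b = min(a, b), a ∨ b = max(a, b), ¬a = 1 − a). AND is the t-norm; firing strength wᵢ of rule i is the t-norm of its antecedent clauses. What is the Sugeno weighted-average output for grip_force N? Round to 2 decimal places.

R1 (z=10.8): rigid=0.31, major=0.19; AND[min(a, b)] → w = 0.19
R2 (z=40.0): ¬rigid=1−0.31=0.69, major=0.19; AND[min(a, b)] → w = 0.19
R3 (z=51.0): firm=0.06, light=0.84, major=0.19; AND[min(a, b)] → w = 0.06
Weighted average = (0.19·10.8 + 0.19·40.0 + 0.06·51.0) / (0.19 + 0.19 + 0.06)
  = 12.7120 / 0.4400 = 28.89

28.89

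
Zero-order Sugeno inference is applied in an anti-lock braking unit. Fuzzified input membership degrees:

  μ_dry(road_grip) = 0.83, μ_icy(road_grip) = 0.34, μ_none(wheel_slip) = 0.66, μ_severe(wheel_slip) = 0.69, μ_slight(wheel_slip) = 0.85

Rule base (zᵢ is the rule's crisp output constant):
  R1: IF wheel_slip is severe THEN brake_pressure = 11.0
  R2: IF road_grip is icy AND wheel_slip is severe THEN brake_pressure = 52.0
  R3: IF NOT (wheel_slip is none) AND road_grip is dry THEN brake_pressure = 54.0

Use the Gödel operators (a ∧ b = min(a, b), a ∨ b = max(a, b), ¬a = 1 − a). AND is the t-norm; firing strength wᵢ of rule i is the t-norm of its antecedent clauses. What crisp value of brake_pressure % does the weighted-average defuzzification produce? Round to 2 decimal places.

R1 (z=11.0): severe=0.69 → w = 0.69
R2 (z=52.0): icy=0.34, severe=0.69; AND[min(a, b)] → w = 0.34
R3 (z=54.0): ¬none=1−0.66=0.34, dry=0.83; AND[min(a, b)] → w = 0.34
Weighted average = (0.69·11.0 + 0.34·52.0 + 0.34·54.0) / (0.69 + 0.34 + 0.34)
  = 43.6300 / 1.3700 = 31.85

31.85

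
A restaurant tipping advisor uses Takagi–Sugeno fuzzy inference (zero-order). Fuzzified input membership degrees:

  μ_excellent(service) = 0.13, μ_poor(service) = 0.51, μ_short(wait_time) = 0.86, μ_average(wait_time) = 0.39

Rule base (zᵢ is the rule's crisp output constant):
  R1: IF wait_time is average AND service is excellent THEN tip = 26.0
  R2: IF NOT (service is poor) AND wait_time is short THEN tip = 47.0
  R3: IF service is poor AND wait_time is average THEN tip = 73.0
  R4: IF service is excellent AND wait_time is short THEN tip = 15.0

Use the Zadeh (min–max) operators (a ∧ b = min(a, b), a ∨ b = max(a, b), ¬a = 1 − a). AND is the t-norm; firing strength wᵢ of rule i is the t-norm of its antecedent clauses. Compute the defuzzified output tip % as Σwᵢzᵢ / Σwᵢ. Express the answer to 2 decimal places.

49.85

R1 (z=26.0): average=0.39, excellent=0.13; AND[min(a, b)] → w = 0.13
R2 (z=47.0): ¬poor=1−0.51=0.49, short=0.86; AND[min(a, b)] → w = 0.49
R3 (z=73.0): poor=0.51, average=0.39; AND[min(a, b)] → w = 0.39
R4 (z=15.0): excellent=0.13, short=0.86; AND[min(a, b)] → w = 0.13
Weighted average = (0.13·26.0 + 0.49·47.0 + 0.39·73.0 + 0.13·15.0) / (0.13 + 0.49 + 0.39 + 0.13)
  = 56.8300 / 1.1400 = 49.85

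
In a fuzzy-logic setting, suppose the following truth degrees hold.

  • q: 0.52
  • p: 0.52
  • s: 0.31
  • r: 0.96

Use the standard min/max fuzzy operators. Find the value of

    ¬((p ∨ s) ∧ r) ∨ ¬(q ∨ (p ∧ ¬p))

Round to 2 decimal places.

0.48

p ∨ s = max(a, b) on (0.52, 0.31) = 0.52
(p ∨ s) ∧ r = min(a, b) on (0.52, 0.96) = 0.52
¬((p ∨ s) ∧ r) = 1 − 0.52 = 0.48
¬p = 1 − 0.52 = 0.48
p ∧ ¬p = min(a, b) on (0.52, 0.48) = 0.48
q ∨ (p ∧ ¬p) = max(a, b) on (0.52, 0.48) = 0.52
¬(q ∨ (p ∧ ¬p)) = 1 − 0.52 = 0.48
¬((p ∨ s) ∧ r) ∨ ¬(q ∨ (p ∧ ¬p)) = max(a, b) on (0.48, 0.48) = 0.48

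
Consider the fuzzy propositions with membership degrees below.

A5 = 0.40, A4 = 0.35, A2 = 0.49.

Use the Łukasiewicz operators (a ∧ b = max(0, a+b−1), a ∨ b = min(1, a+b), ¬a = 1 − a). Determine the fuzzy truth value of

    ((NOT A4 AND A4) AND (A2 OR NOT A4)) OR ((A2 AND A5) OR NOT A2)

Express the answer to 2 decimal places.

0.51

NOT A4 = 1 − 0.35 = 0.65
NOT A4 AND A4 = max(0, a+b−1) on (0.65, 0.35) = 0.00
NOT A4 = 1 − 0.35 = 0.65
A2 OR NOT A4 = min(1, a+b) on (0.49, 0.65) = 1.00
(NOT A4 AND A4) AND (A2 OR NOT A4) = max(0, a+b−1) on (0.00, 1.00) = 0.00
A2 AND A5 = max(0, a+b−1) on (0.49, 0.40) = 0.00
NOT A2 = 1 − 0.49 = 0.51
(A2 AND A5) OR NOT A2 = min(1, a+b) on (0.00, 0.51) = 0.51
((NOT A4 AND A4) AND (A2 OR NOT A4)) OR ((A2 AND A5) OR NOT A2) = min(1, a+b) on (0.00, 0.51) = 0.51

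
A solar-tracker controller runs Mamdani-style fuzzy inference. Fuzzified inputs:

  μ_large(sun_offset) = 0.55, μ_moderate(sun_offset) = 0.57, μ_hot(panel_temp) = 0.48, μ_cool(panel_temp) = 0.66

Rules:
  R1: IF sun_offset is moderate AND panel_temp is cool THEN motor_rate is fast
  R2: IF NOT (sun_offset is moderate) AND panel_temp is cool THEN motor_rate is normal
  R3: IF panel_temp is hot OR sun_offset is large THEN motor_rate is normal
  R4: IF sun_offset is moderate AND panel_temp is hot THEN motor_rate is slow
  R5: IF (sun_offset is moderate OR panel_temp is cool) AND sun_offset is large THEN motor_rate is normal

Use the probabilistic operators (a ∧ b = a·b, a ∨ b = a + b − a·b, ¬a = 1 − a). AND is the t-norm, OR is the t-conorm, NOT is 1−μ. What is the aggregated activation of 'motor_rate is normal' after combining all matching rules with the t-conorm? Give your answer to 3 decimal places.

R1: moderate=0.57, cool=0.66; AND[a·b] → w = 0.3762
R2: ¬moderate=1−0.57=0.43, cool=0.66; AND[a·b] → w = 0.2838
R3: hot=0.48, large=0.55; OR[a + b − a·b] → w = 0.7660
R4: moderate=0.57, hot=0.48; AND[a·b] → w = 0.2736
R5: (moderate=0.57 OR cool=0.66) = 0.8538; AND[a·b] with large=0.55 → w = 0.4696
Rules with consequent 'normal': {R2, R3, R5} → strengths 0.2838, 0.7660, 0.4696
Aggregate via t-conorm [a + b − a·b]: 0.9111

0.911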